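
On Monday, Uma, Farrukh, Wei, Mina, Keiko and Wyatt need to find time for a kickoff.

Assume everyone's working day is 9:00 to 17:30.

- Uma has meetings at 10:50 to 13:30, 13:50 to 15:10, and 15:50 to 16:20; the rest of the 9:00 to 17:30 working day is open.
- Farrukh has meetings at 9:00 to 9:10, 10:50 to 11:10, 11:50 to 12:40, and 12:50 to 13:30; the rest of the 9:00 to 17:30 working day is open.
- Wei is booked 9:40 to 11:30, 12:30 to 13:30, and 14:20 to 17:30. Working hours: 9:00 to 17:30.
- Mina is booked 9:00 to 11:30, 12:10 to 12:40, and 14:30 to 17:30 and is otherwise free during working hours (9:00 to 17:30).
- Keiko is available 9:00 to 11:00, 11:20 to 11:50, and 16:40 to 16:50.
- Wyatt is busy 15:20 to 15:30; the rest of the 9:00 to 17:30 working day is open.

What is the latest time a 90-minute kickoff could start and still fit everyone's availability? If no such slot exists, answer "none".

none

Uma free within 09:00–17:30: 09:00–10:50, 13:30–13:50, 15:10–15:50, 16:20–17:30.
Farrukh free within 09:00–17:30: 09:10–10:50, 11:10–11:50, 12:40–12:50, 13:30–17:30.
Wei free within 09:00–17:30: 09:00–09:40, 11:30–12:30, 13:30–14:20.
Mina free within 09:00–17:30: 11:30–12:10, 12:40–14:30.
Wyatt free within 09:00–17:30: 09:00–15:20, 15:30–17:30.
Uma ∩ Farrukh: 09:10–10:50, 13:30–13:50, 15:10–15:50, 16:20–17:30.
Uma ∩ Farrukh ∩ Wei: 09:10–09:40, 13:30–13:50.
Uma ∩ Farrukh ∩ Wei ∩ Mina: 13:30–13:50.
Uma ∩ Farrukh ∩ Wei ∩ Mina ∩ Keiko: (none).
Uma ∩ Farrukh ∩ Wei ∩ Mina ∩ Keiko ∩ Wyatt: (none).
Windows ≥ 90 min: (none).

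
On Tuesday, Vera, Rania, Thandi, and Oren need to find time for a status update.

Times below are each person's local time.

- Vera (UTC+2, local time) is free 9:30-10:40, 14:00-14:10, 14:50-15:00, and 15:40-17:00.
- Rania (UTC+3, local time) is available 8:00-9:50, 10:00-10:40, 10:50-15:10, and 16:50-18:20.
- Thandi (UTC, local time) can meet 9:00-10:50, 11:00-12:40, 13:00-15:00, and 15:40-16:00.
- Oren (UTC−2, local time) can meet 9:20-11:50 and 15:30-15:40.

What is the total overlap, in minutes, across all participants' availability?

10 minutes

Vera → UTC: 07:30–08:40, 12:00–12:10, 12:50–13:00, 13:40–15:00.
Rania → UTC: 05:00–06:50, 07:00–07:40, 07:50–12:10, 13:50–15:20.
Thandi → UTC: 09:00–10:50, 11:00–12:40, 13:00–15:00, 15:40–16:00.
Oren → UTC: 11:20–13:50, 17:30–17:40.
Vera ∩ Rania: 07:30–07:40, 07:50–08:40, 12:00–12:10, 13:50–15:00.
Vera ∩ Rania ∩ Thandi: 12:00–12:10, 13:50–15:00.
Vera ∩ Rania ∩ Thandi ∩ Oren: 12:00–12:10.
Total common minutes: 10.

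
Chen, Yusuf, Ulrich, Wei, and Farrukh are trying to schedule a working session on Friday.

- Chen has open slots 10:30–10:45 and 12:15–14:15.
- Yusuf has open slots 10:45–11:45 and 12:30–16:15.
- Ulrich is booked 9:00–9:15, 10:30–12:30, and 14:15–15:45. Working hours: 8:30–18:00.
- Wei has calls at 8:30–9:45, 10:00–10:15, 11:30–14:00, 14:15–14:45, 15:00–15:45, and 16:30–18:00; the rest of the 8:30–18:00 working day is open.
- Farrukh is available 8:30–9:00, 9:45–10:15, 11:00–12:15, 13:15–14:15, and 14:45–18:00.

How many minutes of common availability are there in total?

15 minutes

Ulrich free within 08:30–18:00: 08:30–09:00, 09:15–10:30, 12:30–14:15, 15:45–18:00.
Wei free within 08:30–18:00: 09:45–10:00, 10:15–11:30, 14:00–14:15, 14:45–15:00, 15:45–16:30.
Chen ∩ Yusuf: 12:30–14:15.
Chen ∩ Yusuf ∩ Ulrich: 12:30–14:15.
Chen ∩ Yusuf ∩ Ulrich ∩ Wei: 14:00–14:15.
Chen ∩ Yusuf ∩ Ulrich ∩ Wei ∩ Farrukh: 14:00–14:15.
Total common minutes: 15.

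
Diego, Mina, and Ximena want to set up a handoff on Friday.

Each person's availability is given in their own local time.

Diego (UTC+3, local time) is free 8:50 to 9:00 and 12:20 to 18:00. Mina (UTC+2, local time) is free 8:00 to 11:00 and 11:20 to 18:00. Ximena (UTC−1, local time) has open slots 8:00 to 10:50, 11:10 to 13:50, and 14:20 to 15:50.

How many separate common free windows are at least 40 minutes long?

Diego → UTC: 05:50–06:00, 09:20–15:00.
Mina → UTC: 06:00–09:00, 09:20–16:00.
Ximena → UTC: 09:00–11:50, 12:10–14:50, 15:20–16:50.
Diego ∩ Mina: 09:20–15:00.
Diego ∩ Mina ∩ Ximena: 09:20–11:50, 12:10–14:50.
Windows ≥ 40 min: 09:20–11:50, 12:10–14:50.
That's 2 windows.

2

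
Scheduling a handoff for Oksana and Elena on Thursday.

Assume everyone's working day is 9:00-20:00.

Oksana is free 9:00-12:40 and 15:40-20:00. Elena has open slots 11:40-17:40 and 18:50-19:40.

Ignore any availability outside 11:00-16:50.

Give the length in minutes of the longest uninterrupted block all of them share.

Oksana ∩ Elena: 11:40–12:40, 15:40–17:40, 18:50–19:40.
Restricted to 11:00–16:50: 11:40–12:40, 15:40–16:50.
Common window lengths: 60, 70 min; longest is 70.

70 minutes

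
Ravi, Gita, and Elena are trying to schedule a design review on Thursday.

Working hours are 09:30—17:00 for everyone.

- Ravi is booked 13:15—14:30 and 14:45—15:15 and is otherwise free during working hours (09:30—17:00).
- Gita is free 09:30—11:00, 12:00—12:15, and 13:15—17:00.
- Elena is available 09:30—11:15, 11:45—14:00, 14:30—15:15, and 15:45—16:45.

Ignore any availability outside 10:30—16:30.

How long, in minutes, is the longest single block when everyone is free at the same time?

45 minutes

Ravi free within 09:30–17:00: 09:30–13:15, 14:30–14:45, 15:15–17:00.
Ravi ∩ Gita: 09:30–11:00, 12:00–12:15, 14:30–14:45, 15:15–17:00.
Ravi ∩ Gita ∩ Elena: 09:30–11:00, 12:00–12:15, 14:30–14:45, 15:45–16:45.
Restricted to 10:30–16:30: 10:30–11:00, 12:00–12:15, 14:30–14:45, 15:45–16:30.
Common window lengths: 30, 15, 15, 45 min; longest is 45.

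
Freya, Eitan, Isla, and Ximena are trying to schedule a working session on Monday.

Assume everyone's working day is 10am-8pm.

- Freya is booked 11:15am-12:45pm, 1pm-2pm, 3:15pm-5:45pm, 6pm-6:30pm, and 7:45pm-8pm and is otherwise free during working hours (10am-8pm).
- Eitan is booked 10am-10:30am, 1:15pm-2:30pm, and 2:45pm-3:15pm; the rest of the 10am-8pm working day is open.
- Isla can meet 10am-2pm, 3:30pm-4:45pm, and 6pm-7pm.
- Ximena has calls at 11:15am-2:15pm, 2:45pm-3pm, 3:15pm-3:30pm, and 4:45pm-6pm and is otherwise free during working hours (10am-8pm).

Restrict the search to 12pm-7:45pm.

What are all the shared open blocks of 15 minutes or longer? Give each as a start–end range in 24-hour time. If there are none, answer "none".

Freya free within 10:00–20:00: 10:00–11:15, 12:45–13:00, 14:00–15:15, 17:45–18:00, 18:30–19:45.
Eitan free within 10:00–20:00: 10:30–13:15, 14:30–14:45, 15:15–20:00.
Ximena free within 10:00–20:00: 10:00–11:15, 14:15–14:45, 15:00–15:15, 15:30–16:45, 18:00–20:00.
Freya ∩ Eitan: 10:30–11:15, 12:45–13:00, 14:30–14:45, 17:45–18:00, 18:30–19:45.
Freya ∩ Eitan ∩ Isla: 10:30–11:15, 12:45–13:00, 18:30–19:00.
Freya ∩ Eitan ∩ Isla ∩ Ximena: 10:30–11:15, 18:30–19:00.
Restricted to 12:00–19:45: 18:30–19:00.
Windows ≥ 15 min: 18:30–19:00.

18:30–19:00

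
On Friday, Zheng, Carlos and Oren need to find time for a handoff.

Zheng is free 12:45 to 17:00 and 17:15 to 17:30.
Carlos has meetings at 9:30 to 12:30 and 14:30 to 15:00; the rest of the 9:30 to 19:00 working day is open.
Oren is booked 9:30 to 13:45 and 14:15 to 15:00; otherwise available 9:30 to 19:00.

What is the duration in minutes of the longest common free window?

Carlos free within 09:30–19:00: 12:30–14:30, 15:00–19:00.
Oren free within 09:30–19:00: 13:45–14:15, 15:00–19:00.
Zheng ∩ Carlos: 12:45–14:30, 15:00–17:00, 17:15–17:30.
Zheng ∩ Carlos ∩ Oren: 13:45–14:15, 15:00–17:00, 17:15–17:30.
Common window lengths: 30, 120, 15 min; longest is 120.

120 minutes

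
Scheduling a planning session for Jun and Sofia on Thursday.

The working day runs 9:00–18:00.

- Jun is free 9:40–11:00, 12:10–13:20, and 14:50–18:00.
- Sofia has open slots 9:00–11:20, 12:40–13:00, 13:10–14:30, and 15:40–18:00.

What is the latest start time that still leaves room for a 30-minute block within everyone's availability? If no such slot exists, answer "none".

17:30

Jun ∩ Sofia: 09:40–11:00, 12:40–13:00, 13:10–13:20, 15:40–18:00.
Windows ≥ 30 min: 09:40–11:00, 15:40–18:00.
Latest start in the last window 15:40–18:00 is 18:00 − 30 min = 17:30.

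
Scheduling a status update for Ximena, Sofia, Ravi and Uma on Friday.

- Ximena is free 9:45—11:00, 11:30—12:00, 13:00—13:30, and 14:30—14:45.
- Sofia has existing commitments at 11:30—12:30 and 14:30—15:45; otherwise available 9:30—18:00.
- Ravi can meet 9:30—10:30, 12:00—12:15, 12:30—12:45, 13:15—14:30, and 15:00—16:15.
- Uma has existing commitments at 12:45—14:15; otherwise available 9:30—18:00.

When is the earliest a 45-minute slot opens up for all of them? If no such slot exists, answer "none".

09:45

Sofia free within 09:30–18:00: 09:30–11:30, 12:30–14:30, 15:45–18:00.
Uma free within 09:30–18:00: 09:30–12:45, 14:15–18:00.
Ximena ∩ Sofia: 09:45–11:00, 13:00–13:30.
Ximena ∩ Sofia ∩ Ravi: 09:45–10:30, 13:15–13:30.
Ximena ∩ Sofia ∩ Ravi ∩ Uma: 09:45–10:30.
Windows ≥ 45 min: 09:45–10:30.
Earliest such window starts at 09:45.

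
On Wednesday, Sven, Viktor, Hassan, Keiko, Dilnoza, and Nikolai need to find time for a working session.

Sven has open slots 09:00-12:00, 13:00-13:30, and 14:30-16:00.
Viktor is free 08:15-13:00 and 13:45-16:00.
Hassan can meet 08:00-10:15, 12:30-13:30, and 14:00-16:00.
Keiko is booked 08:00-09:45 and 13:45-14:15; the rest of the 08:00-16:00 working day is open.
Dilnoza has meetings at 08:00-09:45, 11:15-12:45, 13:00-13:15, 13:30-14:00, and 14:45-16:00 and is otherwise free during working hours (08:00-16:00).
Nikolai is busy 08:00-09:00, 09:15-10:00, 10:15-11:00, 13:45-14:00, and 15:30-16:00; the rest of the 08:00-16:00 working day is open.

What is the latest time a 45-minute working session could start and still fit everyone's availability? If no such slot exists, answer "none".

Keiko free within 08:00–16:00: 09:45–13:45, 14:15–16:00.
Dilnoza free within 08:00–16:00: 09:45–11:15, 12:45–13:00, 13:15–13:30, 14:00–14:45.
Nikolai free within 08:00–16:00: 09:00–09:15, 10:00–10:15, 11:00–13:45, 14:00–15:30.
Sven ∩ Viktor: 09:00–12:00, 14:30–16:00.
Sven ∩ Viktor ∩ Hassan: 09:00–10:15, 14:30–16:00.
Sven ∩ Viktor ∩ Hassan ∩ Keiko: 09:45–10:15, 14:30–16:00.
Sven ∩ Viktor ∩ Hassan ∩ Keiko ∩ Dilnoza: 09:45–10:15, 14:30–14:45.
Sven ∩ Viktor ∩ Hassan ∩ Keiko ∩ Dilnoza ∩ Nikolai: 10:00–10:15, 14:30–14:45.
Windows ≥ 45 min: (none).

none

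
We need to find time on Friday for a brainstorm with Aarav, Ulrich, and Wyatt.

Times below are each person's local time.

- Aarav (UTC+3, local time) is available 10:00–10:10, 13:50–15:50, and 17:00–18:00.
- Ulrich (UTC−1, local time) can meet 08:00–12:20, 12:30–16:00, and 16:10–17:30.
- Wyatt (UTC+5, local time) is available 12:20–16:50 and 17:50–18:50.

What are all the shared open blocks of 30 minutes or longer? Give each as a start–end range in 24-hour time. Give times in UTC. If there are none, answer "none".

Aarav → UTC: 07:00–07:10, 10:50–12:50, 14:00–15:00.
Ulrich → UTC: 09:00–13:20, 13:30–17:00, 17:10–18:30.
Wyatt → UTC: 07:20–11:50, 12:50–13:50.
Aarav ∩ Ulrich: 10:50–12:50, 14:00–15:00.
Aarav ∩ Ulrich ∩ Wyatt: 10:50–11:50.
Windows ≥ 30 min: 10:50–11:50.

10:50–11:50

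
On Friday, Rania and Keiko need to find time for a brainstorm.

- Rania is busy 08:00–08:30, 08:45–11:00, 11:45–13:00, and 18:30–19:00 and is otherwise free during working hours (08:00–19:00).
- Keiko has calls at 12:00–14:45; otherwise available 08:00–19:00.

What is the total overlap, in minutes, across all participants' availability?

Rania free within 08:00–19:00: 08:30–08:45, 11:00–11:45, 13:00–18:30.
Keiko free within 08:00–19:00: 08:00–12:00, 14:45–19:00.
Rania ∩ Keiko: 08:30–08:45, 11:00–11:45, 14:45–18:30.
Total common minutes: 15 + 45 + 225 = 285.

285 minutes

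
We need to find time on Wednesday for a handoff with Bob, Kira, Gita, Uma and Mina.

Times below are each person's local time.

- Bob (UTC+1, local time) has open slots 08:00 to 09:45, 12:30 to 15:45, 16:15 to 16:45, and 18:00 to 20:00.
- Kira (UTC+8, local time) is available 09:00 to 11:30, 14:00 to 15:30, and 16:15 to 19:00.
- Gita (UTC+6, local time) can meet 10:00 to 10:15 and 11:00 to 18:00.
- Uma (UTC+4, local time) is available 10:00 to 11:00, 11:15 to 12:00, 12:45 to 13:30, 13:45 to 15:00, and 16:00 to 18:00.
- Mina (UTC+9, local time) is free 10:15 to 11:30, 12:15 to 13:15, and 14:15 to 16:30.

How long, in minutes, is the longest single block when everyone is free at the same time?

Bob → UTC: 07:00–08:45, 11:30–14:45, 15:15–15:45, 17:00–19:00.
Kira → UTC: 01:00–03:30, 06:00–07:30, 08:15–11:00.
Gita → UTC: 04:00–04:15, 05:00–12:00.
Uma → UTC: 06:00–07:00, 07:15–08:00, 08:45–09:30, 09:45–11:00, 12:00–14:00.
Mina → UTC: 01:15–02:30, 03:15–04:15, 05:15–07:30.
Bob ∩ Kira: 07:00–07:30, 08:15–08:45.
Bob ∩ Kira ∩ Gita: 07:00–07:30, 08:15–08:45.
Bob ∩ Kira ∩ Gita ∩ Uma: 07:15–07:30.
Bob ∩ Kira ∩ Gita ∩ Uma ∩ Mina: 07:15–07:30.
Single common window of 15 minutes.

15 minutes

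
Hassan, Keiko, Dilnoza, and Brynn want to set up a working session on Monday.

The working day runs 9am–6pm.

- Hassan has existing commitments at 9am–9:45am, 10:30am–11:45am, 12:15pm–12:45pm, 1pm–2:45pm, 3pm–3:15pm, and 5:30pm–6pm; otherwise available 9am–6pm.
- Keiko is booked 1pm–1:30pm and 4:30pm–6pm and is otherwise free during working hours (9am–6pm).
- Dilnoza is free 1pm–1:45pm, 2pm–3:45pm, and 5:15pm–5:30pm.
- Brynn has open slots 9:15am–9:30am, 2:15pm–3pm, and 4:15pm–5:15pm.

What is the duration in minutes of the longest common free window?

15 minutes

Hassan free within 09:00–18:00: 09:45–10:30, 11:45–12:15, 12:45–13:00, 14:45–15:00, 15:15–17:30.
Keiko free within 09:00–18:00: 09:00–13:00, 13:30–16:30.
Hassan ∩ Keiko: 09:45–10:30, 11:45–12:15, 12:45–13:00, 14:45–15:00, 15:15–16:30.
Hassan ∩ Keiko ∩ Dilnoza: 14:45–15:00, 15:15–15:45.
Hassan ∩ Keiko ∩ Dilnoza ∩ Brynn: 14:45–15:00.
Single common window of 15 minutes.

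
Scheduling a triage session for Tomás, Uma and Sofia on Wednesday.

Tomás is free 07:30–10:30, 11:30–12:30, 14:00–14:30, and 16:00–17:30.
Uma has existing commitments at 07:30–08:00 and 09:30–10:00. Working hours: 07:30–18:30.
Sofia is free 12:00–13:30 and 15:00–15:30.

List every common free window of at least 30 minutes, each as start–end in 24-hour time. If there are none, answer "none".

12:00–12:30

Uma free within 07:30–18:30: 08:00–09:30, 10:00–18:30.
Tomás ∩ Uma: 08:00–09:30, 10:00–10:30, 11:30–12:30, 14:00–14:30, 16:00–17:30.
Tomás ∩ Uma ∩ Sofia: 12:00–12:30.
Windows ≥ 30 min: 12:00–12:30.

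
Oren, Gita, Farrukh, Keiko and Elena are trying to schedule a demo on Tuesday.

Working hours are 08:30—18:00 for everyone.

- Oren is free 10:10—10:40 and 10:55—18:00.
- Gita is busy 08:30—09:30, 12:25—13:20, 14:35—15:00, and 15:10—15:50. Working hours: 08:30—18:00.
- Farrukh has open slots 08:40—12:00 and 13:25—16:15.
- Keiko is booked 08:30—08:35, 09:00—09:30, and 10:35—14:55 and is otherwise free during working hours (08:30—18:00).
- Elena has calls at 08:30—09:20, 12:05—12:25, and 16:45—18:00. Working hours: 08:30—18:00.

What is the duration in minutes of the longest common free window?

Gita free within 08:30–18:00: 09:30–12:25, 13:20–14:35, 15:00–15:10, 15:50–18:00.
Keiko free within 08:30–18:00: 08:35–09:00, 09:30–10:35, 14:55–18:00.
Elena free within 08:30–18:00: 09:20–12:05, 12:25–16:45.
Oren ∩ Gita: 10:10–10:40, 10:55–12:25, 13:20–14:35, 15:00–15:10, 15:50–18:00.
Oren ∩ Gita ∩ Farrukh: 10:10–10:40, 10:55–12:00, 13:25–14:35, 15:00–15:10, 15:50–16:15.
Oren ∩ Gita ∩ Farrukh ∩ Keiko: 10:10–10:35, 15:00–15:10, 15:50–16:15.
Oren ∩ Gita ∩ Farrukh ∩ Keiko ∩ Elena: 10:10–10:35, 15:00–15:10, 15:50–16:15.
Common window lengths: 25, 10, 25 min; longest is 25.

25 minutes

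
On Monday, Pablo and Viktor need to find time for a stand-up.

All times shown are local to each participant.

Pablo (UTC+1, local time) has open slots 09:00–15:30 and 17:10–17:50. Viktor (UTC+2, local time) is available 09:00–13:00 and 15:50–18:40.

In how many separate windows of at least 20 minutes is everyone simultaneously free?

3

Pablo → UTC: 08:00–14:30, 16:10–16:50.
Viktor → UTC: 07:00–11:00, 13:50–16:40.
Pablo ∩ Viktor: 08:00–11:00, 13:50–14:30, 16:10–16:40.
Windows ≥ 20 min: 08:00–11:00, 13:50–14:30, 16:10–16:40.
That's 3 windows.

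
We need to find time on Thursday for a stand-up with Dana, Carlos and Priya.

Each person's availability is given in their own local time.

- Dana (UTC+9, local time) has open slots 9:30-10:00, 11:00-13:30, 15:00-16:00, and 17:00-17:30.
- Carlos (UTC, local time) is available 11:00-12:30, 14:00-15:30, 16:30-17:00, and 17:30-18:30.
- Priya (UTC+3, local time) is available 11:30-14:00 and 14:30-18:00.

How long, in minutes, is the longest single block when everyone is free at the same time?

Dana → UTC: 00:30–01:00, 02:00–04:30, 06:00–07:00, 08:00–08:30.
Carlos → UTC: 11:00–12:30, 14:00–15:30, 16:30–17:00, 17:30–18:30.
Priya → UTC: 08:30–11:00, 11:30–15:00.
Dana ∩ Carlos: (none).
Dana ∩ Carlos ∩ Priya: (none).
No common window.

0 minutes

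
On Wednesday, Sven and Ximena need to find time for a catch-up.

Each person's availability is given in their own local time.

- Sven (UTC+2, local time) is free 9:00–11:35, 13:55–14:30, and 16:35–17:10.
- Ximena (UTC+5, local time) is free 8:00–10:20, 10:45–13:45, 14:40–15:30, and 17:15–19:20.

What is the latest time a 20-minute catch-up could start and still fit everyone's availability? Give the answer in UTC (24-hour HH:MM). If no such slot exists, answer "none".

Sven → UTC: 07:00–09:35, 11:55–12:30, 14:35–15:10.
Ximena → UTC: 03:00–05:20, 05:45–08:45, 09:40–10:30, 12:15–14:20.
Sven ∩ Ximena: 07:00–08:45, 12:15–12:30.
Windows ≥ 20 min: 07:00–08:45.
Latest start in the last window 07:00–08:45 is 08:45 − 20 min = 08:25.

08:25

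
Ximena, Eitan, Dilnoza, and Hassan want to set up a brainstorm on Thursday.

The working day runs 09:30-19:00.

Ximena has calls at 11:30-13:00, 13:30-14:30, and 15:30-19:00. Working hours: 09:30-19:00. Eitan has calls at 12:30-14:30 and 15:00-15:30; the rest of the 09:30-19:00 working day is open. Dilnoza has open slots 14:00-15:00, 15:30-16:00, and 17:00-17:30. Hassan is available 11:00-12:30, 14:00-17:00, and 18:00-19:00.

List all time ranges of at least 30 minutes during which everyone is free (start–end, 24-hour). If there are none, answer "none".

14:30–15:00

Ximena free within 09:30–19:00: 09:30–11:30, 13:00–13:30, 14:30–15:30.
Eitan free within 09:30–19:00: 09:30–12:30, 14:30–15:00, 15:30–19:00.
Ximena ∩ Eitan: 09:30–11:30, 14:30–15:00.
Ximena ∩ Eitan ∩ Dilnoza: 14:30–15:00.
Ximena ∩ Eitan ∩ Dilnoza ∩ Hassan: 14:30–15:00.
Windows ≥ 30 min: 14:30–15:00.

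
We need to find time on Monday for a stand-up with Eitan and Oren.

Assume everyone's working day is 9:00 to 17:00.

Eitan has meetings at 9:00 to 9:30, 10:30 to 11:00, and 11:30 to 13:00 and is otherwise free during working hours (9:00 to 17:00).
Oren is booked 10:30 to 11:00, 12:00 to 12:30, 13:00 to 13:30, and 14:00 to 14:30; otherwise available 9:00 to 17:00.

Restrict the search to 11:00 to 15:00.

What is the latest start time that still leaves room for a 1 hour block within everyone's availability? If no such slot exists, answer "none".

none

Eitan free within 09:00–17:00: 09:30–10:30, 11:00–11:30, 13:00–17:00.
Oren free within 09:00–17:00: 09:00–10:30, 11:00–12:00, 12:30–13:00, 13:30–14:00, 14:30–17:00.
Eitan ∩ Oren: 09:30–10:30, 11:00–11:30, 13:30–14:00, 14:30–17:00.
Restricted to 11:00–15:00: 11:00–11:30, 13:30–14:00, 14:30–15:00.
Windows ≥ 60 min: (none).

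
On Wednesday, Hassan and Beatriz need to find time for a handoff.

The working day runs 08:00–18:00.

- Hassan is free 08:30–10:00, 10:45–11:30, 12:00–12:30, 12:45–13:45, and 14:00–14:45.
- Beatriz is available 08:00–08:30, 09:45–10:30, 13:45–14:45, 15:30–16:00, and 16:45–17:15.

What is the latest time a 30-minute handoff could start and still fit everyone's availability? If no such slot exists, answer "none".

Hassan ∩ Beatriz: 09:45–10:00, 14:00–14:45.
Windows ≥ 30 min: 14:00–14:45.
Latest start in the last window 14:00–14:45 is 14:45 − 30 min = 14:15.

14:15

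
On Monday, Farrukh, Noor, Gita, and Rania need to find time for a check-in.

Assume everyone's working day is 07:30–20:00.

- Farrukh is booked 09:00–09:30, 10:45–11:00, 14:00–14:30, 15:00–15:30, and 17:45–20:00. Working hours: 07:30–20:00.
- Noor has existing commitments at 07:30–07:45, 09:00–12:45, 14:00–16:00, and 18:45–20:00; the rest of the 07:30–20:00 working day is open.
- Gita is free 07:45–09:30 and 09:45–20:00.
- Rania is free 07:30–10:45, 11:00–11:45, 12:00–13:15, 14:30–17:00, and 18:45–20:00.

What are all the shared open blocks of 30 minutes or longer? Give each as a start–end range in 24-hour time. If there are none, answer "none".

07:45–09:00, 12:45–13:15, 16:00–17:00

Farrukh free within 07:30–20:00: 07:30–09:00, 09:30–10:45, 11:00–14:00, 14:30–15:00, 15:30–17:45.
Noor free within 07:30–20:00: 07:45–09:00, 12:45–14:00, 16:00–18:45.
Farrukh ∩ Noor: 07:45–09:00, 12:45–14:00, 16:00–17:45.
Farrukh ∩ Noor ∩ Gita: 07:45–09:00, 12:45–14:00, 16:00–17:45.
Farrukh ∩ Noor ∩ Gita ∩ Rania: 07:45–09:00, 12:45–13:15, 16:00–17:00.
Windows ≥ 30 min: 07:45–09:00, 12:45–13:15, 16:00–17:00.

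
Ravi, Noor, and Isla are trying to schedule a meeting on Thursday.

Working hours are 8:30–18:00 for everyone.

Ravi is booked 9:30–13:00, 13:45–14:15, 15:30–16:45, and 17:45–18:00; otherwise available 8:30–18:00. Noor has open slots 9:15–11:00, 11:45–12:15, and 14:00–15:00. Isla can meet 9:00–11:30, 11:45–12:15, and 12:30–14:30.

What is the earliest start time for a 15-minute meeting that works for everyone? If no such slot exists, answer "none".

09:15

Ravi free within 08:30–18:00: 08:30–09:30, 13:00–13:45, 14:15–15:30, 16:45–17:45.
Ravi ∩ Noor: 09:15–09:30, 14:15–15:00.
Ravi ∩ Noor ∩ Isla: 09:15–09:30, 14:15–14:30.
Windows ≥ 15 min: 09:15–09:30, 14:15–14:30.
Earliest such window starts at 09:15.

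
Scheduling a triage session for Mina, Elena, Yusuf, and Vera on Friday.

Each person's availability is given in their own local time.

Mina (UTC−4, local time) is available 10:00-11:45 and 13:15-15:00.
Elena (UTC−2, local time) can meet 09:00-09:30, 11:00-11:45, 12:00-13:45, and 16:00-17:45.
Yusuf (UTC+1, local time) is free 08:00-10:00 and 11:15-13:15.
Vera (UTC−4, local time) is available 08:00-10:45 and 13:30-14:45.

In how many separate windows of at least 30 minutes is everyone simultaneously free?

Mina → UTC: 14:00–15:45, 17:15–19:00.
Elena → UTC: 11:00–11:30, 13:00–13:45, 14:00–15:45, 18:00–19:45.
Yusuf → UTC: 07:00–09:00, 10:15–12:15.
Vera → UTC: 12:00–14:45, 17:30–18:45.
Mina ∩ Elena: 14:00–15:45, 18:00–19:00.
Mina ∩ Elena ∩ Yusuf: (none).
Mina ∩ Elena ∩ Yusuf ∩ Vera: (none).
Windows ≥ 30 min: (none).
That's 0 windows.

0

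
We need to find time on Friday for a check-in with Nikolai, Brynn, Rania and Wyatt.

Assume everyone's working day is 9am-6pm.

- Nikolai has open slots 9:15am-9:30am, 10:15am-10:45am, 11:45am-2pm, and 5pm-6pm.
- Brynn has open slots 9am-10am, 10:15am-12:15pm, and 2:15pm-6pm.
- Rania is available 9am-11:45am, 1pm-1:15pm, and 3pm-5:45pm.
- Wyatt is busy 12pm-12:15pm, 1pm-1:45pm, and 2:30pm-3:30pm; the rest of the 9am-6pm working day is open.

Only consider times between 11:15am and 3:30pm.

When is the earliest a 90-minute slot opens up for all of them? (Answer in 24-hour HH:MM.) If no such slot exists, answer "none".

Wyatt free within 09:00–18:00: 09:00–12:00, 12:15–13:00, 13:45–14:30, 15:30–18:00.
Nikolai ∩ Brynn: 09:15–09:30, 10:15–10:45, 11:45–12:15, 17:00–18:00.
Nikolai ∩ Brynn ∩ Rania: 09:15–09:30, 10:15–10:45, 17:00–17:45.
Nikolai ∩ Brynn ∩ Rania ∩ Wyatt: 09:15–09:30, 10:15–10:45, 17:00–17:45.
Restricted to 11:15–15:30: (none).
Windows ≥ 90 min: (none).

none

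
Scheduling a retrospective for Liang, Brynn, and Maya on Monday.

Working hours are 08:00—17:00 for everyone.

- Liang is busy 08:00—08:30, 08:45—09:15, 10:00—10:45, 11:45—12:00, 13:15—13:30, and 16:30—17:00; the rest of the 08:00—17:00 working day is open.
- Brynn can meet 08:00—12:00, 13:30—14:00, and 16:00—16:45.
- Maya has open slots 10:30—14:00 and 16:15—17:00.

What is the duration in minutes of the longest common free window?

Liang free within 08:00–17:00: 08:30–08:45, 09:15–10:00, 10:45–11:45, 12:00–13:15, 13:30–16:30.
Liang ∩ Brynn: 08:30–08:45, 09:15–10:00, 10:45–11:45, 13:30–14:00, 16:00–16:30.
Liang ∩ Brynn ∩ Maya: 10:45–11:45, 13:30–14:00, 16:15–16:30.
Common window lengths: 60, 30, 15 min; longest is 60.

60 minutes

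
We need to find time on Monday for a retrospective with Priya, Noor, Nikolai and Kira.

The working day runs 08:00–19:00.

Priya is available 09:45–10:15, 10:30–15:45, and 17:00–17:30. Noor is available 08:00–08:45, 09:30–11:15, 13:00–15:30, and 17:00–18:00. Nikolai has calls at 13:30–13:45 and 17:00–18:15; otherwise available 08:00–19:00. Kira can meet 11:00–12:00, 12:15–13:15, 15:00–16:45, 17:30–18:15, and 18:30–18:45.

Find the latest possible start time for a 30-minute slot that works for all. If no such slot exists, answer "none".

Nikolai free within 08:00–19:00: 08:00–13:30, 13:45–17:00, 18:15–19:00.
Priya ∩ Noor: 09:45–10:15, 10:30–11:15, 13:00–15:30, 17:00–17:30.
Priya ∩ Noor ∩ Nikolai: 09:45–10:15, 10:30–11:15, 13:00–13:30, 13:45–15:30.
Priya ∩ Noor ∩ Nikolai ∩ Kira: 11:00–11:15, 13:00–13:15, 15:00–15:30.
Windows ≥ 30 min: 15:00–15:30.
Latest start in the last window 15:00–15:30 is 15:30 − 30 min = 15:00.

15:00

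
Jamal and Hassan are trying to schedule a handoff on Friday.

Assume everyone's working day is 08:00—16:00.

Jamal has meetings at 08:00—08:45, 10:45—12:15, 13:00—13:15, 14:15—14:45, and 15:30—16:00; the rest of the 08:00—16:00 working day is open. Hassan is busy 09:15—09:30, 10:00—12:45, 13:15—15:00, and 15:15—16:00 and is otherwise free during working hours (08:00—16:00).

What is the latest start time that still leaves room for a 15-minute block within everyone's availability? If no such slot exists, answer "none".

15:00

Jamal free within 08:00–16:00: 08:45–10:45, 12:15–13:00, 13:15–14:15, 14:45–15:30.
Hassan free within 08:00–16:00: 08:00–09:15, 09:30–10:00, 12:45–13:15, 15:00–15:15.
Jamal ∩ Hassan: 08:45–09:15, 09:30–10:00, 12:45–13:00, 15:00–15:15.
Windows ≥ 15 min: 08:45–09:15, 09:30–10:00, 12:45–13:00, 15:00–15:15.
Latest start in the last window 15:00–15:15 is 15:15 − 15 min = 15:00.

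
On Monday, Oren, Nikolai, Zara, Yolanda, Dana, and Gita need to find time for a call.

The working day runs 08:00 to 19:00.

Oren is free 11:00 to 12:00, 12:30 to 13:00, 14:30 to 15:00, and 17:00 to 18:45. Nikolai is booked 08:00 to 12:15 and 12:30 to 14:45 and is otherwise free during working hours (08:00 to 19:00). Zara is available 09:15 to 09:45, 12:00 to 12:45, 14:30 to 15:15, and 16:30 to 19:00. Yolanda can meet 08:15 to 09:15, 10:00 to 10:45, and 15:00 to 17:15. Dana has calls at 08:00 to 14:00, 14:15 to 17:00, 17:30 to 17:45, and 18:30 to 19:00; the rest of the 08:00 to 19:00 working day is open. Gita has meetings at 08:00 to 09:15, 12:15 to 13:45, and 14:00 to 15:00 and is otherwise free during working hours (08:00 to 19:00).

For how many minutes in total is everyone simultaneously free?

15 minutes

Nikolai free within 08:00–19:00: 12:15–12:30, 14:45–19:00.
Dana free within 08:00–19:00: 14:00–14:15, 17:00–17:30, 17:45–18:30.
Gita free within 08:00–19:00: 09:15–12:15, 13:45–14:00, 15:00–19:00.
Oren ∩ Nikolai: 14:45–15:00, 17:00–18:45.
Oren ∩ Nikolai ∩ Zara: 14:45–15:00, 17:00–18:45.
Oren ∩ Nikolai ∩ Zara ∩ Yolanda: 17:00–17:15.
Oren ∩ Nikolai ∩ Zara ∩ Yolanda ∩ Dana: 17:00–17:15.
Oren ∩ Nikolai ∩ Zara ∩ Yolanda ∩ Dana ∩ Gita: 17:00–17:15.
Total common minutes: 15.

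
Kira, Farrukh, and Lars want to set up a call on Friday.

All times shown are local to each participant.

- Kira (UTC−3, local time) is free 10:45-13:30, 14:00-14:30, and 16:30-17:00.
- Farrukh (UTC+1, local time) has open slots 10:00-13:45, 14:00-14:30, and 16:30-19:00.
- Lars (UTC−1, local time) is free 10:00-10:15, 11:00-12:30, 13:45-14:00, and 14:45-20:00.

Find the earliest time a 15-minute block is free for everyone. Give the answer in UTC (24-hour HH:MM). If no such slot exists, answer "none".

15:45

Kira → UTC: 13:45–16:30, 17:00–17:30, 19:30–20:00.
Farrukh → UTC: 09:00–12:45, 13:00–13:30, 15:30–18:00.
Lars → UTC: 11:00–11:15, 12:00–13:30, 14:45–15:00, 15:45–21:00.
Kira ∩ Farrukh: 15:30–16:30, 17:00–17:30.
Kira ∩ Farrukh ∩ Lars: 15:45–16:30, 17:00–17:30.
Windows ≥ 15 min: 15:45–16:30, 17:00–17:30.
Earliest such window starts at 15:45.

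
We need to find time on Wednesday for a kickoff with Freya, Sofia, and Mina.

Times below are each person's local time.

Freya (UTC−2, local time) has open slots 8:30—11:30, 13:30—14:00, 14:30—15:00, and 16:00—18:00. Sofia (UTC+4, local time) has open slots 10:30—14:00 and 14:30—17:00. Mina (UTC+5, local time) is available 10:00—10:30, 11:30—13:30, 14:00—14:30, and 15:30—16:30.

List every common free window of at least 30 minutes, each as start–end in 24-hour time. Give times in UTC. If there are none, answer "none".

10:30–11:30

Freya → UTC: 10:30–13:30, 15:30–16:00, 16:30–17:00, 18:00–20:00.
Sofia → UTC: 06:30–10:00, 10:30–13:00.
Mina → UTC: 05:00–05:30, 06:30–08:30, 09:00–09:30, 10:30–11:30.
Freya ∩ Sofia: 10:30–13:00.
Freya ∩ Sofia ∩ Mina: 10:30–11:30.
Windows ≥ 30 min: 10:30–11:30.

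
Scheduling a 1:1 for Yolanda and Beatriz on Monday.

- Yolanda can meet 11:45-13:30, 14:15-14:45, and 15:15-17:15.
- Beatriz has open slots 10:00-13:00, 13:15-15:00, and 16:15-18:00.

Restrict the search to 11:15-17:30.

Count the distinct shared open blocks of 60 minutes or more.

2

Yolanda ∩ Beatriz: 11:45–13:00, 13:15–13:30, 14:15–14:45, 16:15–17:15.
Restricted to 11:15–17:30: 11:45–13:00, 13:15–13:30, 14:15–14:45, 16:15–17:15.
Windows ≥ 60 min: 11:45–13:00, 16:15–17:15.
That's 2 windows.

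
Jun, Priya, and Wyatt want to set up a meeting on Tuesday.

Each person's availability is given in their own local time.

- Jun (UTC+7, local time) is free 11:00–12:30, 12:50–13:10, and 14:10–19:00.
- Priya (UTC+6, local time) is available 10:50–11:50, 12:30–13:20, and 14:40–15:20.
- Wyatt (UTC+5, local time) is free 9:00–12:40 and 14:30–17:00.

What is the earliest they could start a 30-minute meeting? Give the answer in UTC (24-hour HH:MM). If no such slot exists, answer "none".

Jun → UTC: 04:00–05:30, 05:50–06:10, 07:10–12:00.
Priya → UTC: 04:50–05:50, 06:30–07:20, 08:40–09:20.
Wyatt → UTC: 04:00–07:40, 09:30–12:00.
Jun ∩ Priya: 04:50–05:30, 07:10–07:20, 08:40–09:20.
Jun ∩ Priya ∩ Wyatt: 04:50–05:30, 07:10–07:20.
Windows ≥ 30 min: 04:50–05:30.
Earliest such window starts at 04:50.

04:50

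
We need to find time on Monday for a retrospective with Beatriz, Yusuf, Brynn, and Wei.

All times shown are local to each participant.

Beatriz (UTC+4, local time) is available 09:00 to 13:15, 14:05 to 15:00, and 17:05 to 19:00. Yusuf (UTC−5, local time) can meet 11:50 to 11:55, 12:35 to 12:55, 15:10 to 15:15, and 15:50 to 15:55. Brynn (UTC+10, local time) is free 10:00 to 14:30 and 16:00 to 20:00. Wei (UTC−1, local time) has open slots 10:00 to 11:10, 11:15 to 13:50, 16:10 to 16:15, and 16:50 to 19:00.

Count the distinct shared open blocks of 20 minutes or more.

Beatriz → UTC: 05:00–09:15, 10:05–11:00, 13:05–15:00.
Yusuf → UTC: 16:50–16:55, 17:35–17:55, 20:10–20:15, 20:50–20:55.
Brynn → UTC: 00:00–04:30, 06:00–10:00.
Wei → UTC: 11:00–12:10, 12:15–14:50, 17:10–17:15, 17:50–20:00.
Beatriz ∩ Yusuf: (none).
Beatriz ∩ Yusuf ∩ Brynn: (none).
Beatriz ∩ Yusuf ∩ Brynn ∩ Wei: (none).
Windows ≥ 20 min: (none).
That's 0 windows.

0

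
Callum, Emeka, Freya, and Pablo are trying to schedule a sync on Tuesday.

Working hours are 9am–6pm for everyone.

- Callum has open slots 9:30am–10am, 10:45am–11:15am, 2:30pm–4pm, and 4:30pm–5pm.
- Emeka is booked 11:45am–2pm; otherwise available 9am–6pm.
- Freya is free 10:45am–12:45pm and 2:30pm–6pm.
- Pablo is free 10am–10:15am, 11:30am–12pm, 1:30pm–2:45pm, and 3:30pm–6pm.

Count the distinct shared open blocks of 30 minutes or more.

2

Emeka free within 09:00–18:00: 09:00–11:45, 14:00–18:00.
Callum ∩ Emeka: 09:30–10:00, 10:45–11:15, 14:30–16:00, 16:30–17:00.
Callum ∩ Emeka ∩ Freya: 10:45–11:15, 14:30–16:00, 16:30–17:00.
Callum ∩ Emeka ∩ Freya ∩ Pablo: 14:30–14:45, 15:30–16:00, 16:30–17:00.
Windows ≥ 30 min: 15:30–16:00, 16:30–17:00.
That's 2 windows.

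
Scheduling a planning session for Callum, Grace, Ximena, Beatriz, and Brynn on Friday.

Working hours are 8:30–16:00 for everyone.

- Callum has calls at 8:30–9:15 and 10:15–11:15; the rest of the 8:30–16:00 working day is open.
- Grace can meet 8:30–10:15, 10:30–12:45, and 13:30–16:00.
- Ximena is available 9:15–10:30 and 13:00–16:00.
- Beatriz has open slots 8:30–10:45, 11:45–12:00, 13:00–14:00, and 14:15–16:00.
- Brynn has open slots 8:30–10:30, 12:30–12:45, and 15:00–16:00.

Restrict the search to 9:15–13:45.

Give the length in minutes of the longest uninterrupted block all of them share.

60 minutes

Callum free within 08:30–16:00: 09:15–10:15, 11:15–16:00.
Callum ∩ Grace: 09:15–10:15, 11:15–12:45, 13:30–16:00.
Callum ∩ Grace ∩ Ximena: 09:15–10:15, 13:30–16:00.
Callum ∩ Grace ∩ Ximena ∩ Beatriz: 09:15–10:15, 13:30–14:00, 14:15–16:00.
Callum ∩ Grace ∩ Ximena ∩ Beatriz ∩ Brynn: 09:15–10:15, 15:00–16:00.
Restricted to 09:15–13:45: 09:15–10:15.
Single common window of 60 minutes.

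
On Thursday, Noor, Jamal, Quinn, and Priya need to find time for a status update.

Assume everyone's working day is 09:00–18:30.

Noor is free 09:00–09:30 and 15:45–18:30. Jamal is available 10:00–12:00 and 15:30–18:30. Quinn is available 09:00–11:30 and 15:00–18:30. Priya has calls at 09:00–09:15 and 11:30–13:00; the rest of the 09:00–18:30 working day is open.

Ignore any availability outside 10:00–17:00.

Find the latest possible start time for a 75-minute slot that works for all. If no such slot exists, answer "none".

Priya free within 09:00–18:30: 09:15–11:30, 13:00–18:30.
Noor ∩ Jamal: 15:45–18:30.
Noor ∩ Jamal ∩ Quinn: 15:45–18:30.
Noor ∩ Jamal ∩ Quinn ∩ Priya: 15:45–18:30.
Restricted to 10:00–17:00: 15:45–17:00.
Windows ≥ 75 min: 15:45–17:00.
Latest start in the last window 15:45–17:00 is 17:00 − 75 min = 15:45.

15:45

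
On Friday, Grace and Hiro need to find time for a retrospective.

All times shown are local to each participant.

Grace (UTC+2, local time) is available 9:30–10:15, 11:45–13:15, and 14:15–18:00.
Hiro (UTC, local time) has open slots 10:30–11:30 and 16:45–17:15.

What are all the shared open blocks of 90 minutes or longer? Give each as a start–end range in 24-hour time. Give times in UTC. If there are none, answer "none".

none

Grace → UTC: 07:30–08:15, 09:45–11:15, 12:15–16:00.
Hiro → UTC: 10:30–11:30, 16:45–17:15.
Grace ∩ Hiro: 10:30–11:15.
Windows ≥ 90 min: (none).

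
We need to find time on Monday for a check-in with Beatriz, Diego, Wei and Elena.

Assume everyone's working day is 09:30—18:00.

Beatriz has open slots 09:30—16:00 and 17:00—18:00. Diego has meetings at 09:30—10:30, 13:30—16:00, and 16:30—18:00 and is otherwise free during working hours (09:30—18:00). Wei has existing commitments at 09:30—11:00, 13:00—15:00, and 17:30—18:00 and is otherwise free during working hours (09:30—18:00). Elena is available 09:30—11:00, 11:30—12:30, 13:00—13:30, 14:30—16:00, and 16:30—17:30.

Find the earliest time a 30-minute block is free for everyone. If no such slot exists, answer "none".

11:30

Diego free within 09:30–18:00: 10:30–13:30, 16:00–16:30.
Wei free within 09:30–18:00: 11:00–13:00, 15:00–17:30.
Beatriz ∩ Diego: 10:30–13:30.
Beatriz ∩ Diego ∩ Wei: 11:00–13:00.
Beatriz ∩ Diego ∩ Wei ∩ Elena: 11:30–12:30.
Windows ≥ 30 min: 11:30–12:30.
Earliest such window starts at 11:30.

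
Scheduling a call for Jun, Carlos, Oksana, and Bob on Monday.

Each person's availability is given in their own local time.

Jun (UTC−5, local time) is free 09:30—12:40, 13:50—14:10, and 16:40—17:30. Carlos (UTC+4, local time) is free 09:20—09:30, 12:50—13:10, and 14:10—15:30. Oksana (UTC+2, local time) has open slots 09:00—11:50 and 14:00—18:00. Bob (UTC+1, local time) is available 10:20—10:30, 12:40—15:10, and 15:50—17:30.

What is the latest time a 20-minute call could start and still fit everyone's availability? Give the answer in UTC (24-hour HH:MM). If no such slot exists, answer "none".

Jun → UTC: 14:30–17:40, 18:50–19:10, 21:40–22:30.
Carlos → UTC: 05:20–05:30, 08:50–09:10, 10:10–11:30.
Oksana → UTC: 07:00–09:50, 12:00–16:00.
Bob → UTC: 09:20–09:30, 11:40–14:10, 14:50–16:30.
Jun ∩ Carlos: (none).
Jun ∩ Carlos ∩ Oksana: (none).
Jun ∩ Carlos ∩ Oksana ∩ Bob: (none).
Windows ≥ 20 min: (none).

none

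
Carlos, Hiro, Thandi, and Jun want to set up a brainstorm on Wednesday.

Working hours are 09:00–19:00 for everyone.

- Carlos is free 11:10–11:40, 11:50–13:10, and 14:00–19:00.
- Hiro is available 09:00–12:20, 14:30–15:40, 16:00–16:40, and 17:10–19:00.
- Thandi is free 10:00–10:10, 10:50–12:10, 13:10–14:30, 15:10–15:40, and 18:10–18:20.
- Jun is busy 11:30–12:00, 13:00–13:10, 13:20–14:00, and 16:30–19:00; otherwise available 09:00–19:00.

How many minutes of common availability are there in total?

Jun free within 09:00–19:00: 09:00–11:30, 12:00–13:00, 13:10–13:20, 14:00–16:30.
Carlos ∩ Hiro: 11:10–11:40, 11:50–12:20, 14:30–15:40, 16:00–16:40, 17:10–19:00.
Carlos ∩ Hiro ∩ Thandi: 11:10–11:40, 11:50–12:10, 15:10–15:40, 18:10–18:20.
Carlos ∩ Hiro ∩ Thandi ∩ Jun: 11:10–11:30, 12:00–12:10, 15:10–15:40.
Total common minutes: 20 + 10 + 30 = 60.

60 minutes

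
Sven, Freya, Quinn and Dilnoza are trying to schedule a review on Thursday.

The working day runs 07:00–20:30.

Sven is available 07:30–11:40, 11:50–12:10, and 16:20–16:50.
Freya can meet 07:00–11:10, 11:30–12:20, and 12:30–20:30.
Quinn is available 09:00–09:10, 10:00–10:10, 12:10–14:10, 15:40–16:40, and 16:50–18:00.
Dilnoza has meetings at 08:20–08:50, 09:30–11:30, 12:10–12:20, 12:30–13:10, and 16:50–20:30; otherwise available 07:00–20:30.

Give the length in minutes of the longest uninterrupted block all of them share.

20 minutes

Dilnoza free within 07:00–20:30: 07:00–08:20, 08:50–09:30, 11:30–12:10, 12:20–12:30, 13:10–16:50.
Sven ∩ Freya: 07:30–11:10, 11:30–11:40, 11:50–12:10, 16:20–16:50.
Sven ∩ Freya ∩ Quinn: 09:00–09:10, 10:00–10:10, 16:20–16:40.
Sven ∩ Freya ∩ Quinn ∩ Dilnoza: 09:00–09:10, 16:20–16:40.
Common window lengths: 10, 20 min; longest is 20.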